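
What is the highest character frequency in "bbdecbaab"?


Input: bbdecbaab
Character counts:
  'a': 2
  'b': 4
  'c': 1
  'd': 1
  'e': 1
Maximum frequency: 4

4


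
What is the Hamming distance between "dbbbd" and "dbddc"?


Comparing "dbbbd" and "dbddc" position by position:
  Position 0: 'd' vs 'd' => same
  Position 1: 'b' vs 'b' => same
  Position 2: 'b' vs 'd' => differ
  Position 3: 'b' vs 'd' => differ
  Position 4: 'd' vs 'c' => differ
Total differences (Hamming distance): 3

3


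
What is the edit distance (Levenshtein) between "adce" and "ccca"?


Computing edit distance: "adce" -> "ccca"
DP table:
           c    c    c    a
      0    1    2    3    4
  a   1    1    2    3    3
  d   2    2    2    3    4
  c   3    2    2    2    3
  e   4    3    3    3    3
Edit distance = dp[4][4] = 3

3


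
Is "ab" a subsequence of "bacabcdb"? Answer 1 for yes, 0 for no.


Check if "ab" is a subsequence of "bacabcdb"
Greedy scan:
  Position 0 ('b'): no match needed
  Position 1 ('a'): matches sub[0] = 'a'
  Position 2 ('c'): no match needed
  Position 3 ('a'): no match needed
  Position 4 ('b'): matches sub[1] = 'b'
  Position 5 ('c'): no match needed
  Position 6 ('d'): no match needed
  Position 7 ('b'): no match needed
All 2 characters matched => is a subsequence

1


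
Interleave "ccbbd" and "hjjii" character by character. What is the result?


Interleaving "ccbbd" and "hjjii":
  Position 0: 'c' from first, 'h' from second => "ch"
  Position 1: 'c' from first, 'j' from second => "cj"
  Position 2: 'b' from first, 'j' from second => "bj"
  Position 3: 'b' from first, 'i' from second => "bi"
  Position 4: 'd' from first, 'i' from second => "di"
Result: chcjbjbidi

chcjbjbidi


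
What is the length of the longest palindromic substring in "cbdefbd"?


Input: "cbdefbd"
Checking substrings for palindromes:
  No multi-char palindromic substrings found
Longest palindromic substring: "c" with length 1

1


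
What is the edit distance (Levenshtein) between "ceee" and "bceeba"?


Computing edit distance: "ceee" -> "bceeba"
DP table:
           b    c    e    e    b    a
      0    1    2    3    4    5    6
  c   1    1    1    2    3    4    5
  e   2    2    2    1    2    3    4
  e   3    3    3    2    1    2    3
  e   4    4    4    3    2    2    3
Edit distance = dp[4][6] = 3

3


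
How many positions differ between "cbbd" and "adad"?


Comparing "cbbd" and "adad" position by position:
  Position 0: 'c' vs 'a' => DIFFER
  Position 1: 'b' vs 'd' => DIFFER
  Position 2: 'b' vs 'a' => DIFFER
  Position 3: 'd' vs 'd' => same
Positions that differ: 3

3


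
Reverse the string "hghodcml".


Input: hghodcml
Reading characters right to left:
  Position 7: 'l'
  Position 6: 'm'
  Position 5: 'c'
  Position 4: 'd'
  Position 3: 'o'
  Position 2: 'h'
  Position 1: 'g'
  Position 0: 'h'
Reversed: lmcdohgh

lmcdohgh


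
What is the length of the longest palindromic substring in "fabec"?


Input: "fabec"
Checking substrings for palindromes:
  No multi-char palindromic substrings found
Longest palindromic substring: "f" with length 1

1


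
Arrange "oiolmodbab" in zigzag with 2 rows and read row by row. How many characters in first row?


Zigzag "oiolmodbab" into 2 rows:
Placing characters:
  'o' => row 0
  'i' => row 1
  'o' => row 0
  'l' => row 1
  'm' => row 0
  'o' => row 1
  'd' => row 0
  'b' => row 1
  'a' => row 0
  'b' => row 1
Rows:
  Row 0: "oomda"
  Row 1: "ilobb"
First row length: 5

5


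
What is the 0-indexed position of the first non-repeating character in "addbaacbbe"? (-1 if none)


Input: addbaacbbe
Character frequencies:
  'a': 3
  'b': 3
  'c': 1
  'd': 2
  'e': 1
Scanning left to right for freq == 1:
  Position 0 ('a'): freq=3, skip
  Position 1 ('d'): freq=2, skip
  Position 2 ('d'): freq=2, skip
  Position 3 ('b'): freq=3, skip
  Position 4 ('a'): freq=3, skip
  Position 5 ('a'): freq=3, skip
  Position 6 ('c'): unique! => answer = 6

6


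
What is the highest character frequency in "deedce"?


Input: deedce
Character counts:
  'c': 1
  'd': 2
  'e': 3
Maximum frequency: 3

3


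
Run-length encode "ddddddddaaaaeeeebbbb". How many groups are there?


Input: ddddddddaaaaeeeebbbb
Scanning for consecutive runs:
  Group 1: 'd' x 8 (positions 0-7)
  Group 2: 'a' x 4 (positions 8-11)
  Group 3: 'e' x 4 (positions 12-15)
  Group 4: 'b' x 4 (positions 16-19)
Total groups: 4

4


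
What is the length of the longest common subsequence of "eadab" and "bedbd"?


LCS of "eadab" and "bedbd"
DP table:
           b    e    d    b    d
      0    0    0    0    0    0
  e   0    0    1    1    1    1
  a   0    0    1    1    1    1
  d   0    0    1    2    2    2
  a   0    0    1    2    2    2
  b   0    1    1    2    3    3
LCS length = dp[5][5] = 3

3


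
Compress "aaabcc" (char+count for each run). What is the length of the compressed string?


Input: aaabcc
Runs:
  'a' x 3 => "a3"
  'b' x 1 => "b1"
  'c' x 2 => "c2"
Compressed: "a3b1c2"
Compressed length: 6

6


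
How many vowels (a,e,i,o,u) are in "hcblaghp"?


Input: hcblaghp
Checking each character:
  'h' at position 0: consonant
  'c' at position 1: consonant
  'b' at position 2: consonant
  'l' at position 3: consonant
  'a' at position 4: vowel (running total: 1)
  'g' at position 5: consonant
  'h' at position 6: consonant
  'p' at position 7: consonant
Total vowels: 1

1


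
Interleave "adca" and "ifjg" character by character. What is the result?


Interleaving "adca" and "ifjg":
  Position 0: 'a' from first, 'i' from second => "ai"
  Position 1: 'd' from first, 'f' from second => "df"
  Position 2: 'c' from first, 'j' from second => "cj"
  Position 3: 'a' from first, 'g' from second => "ag"
Result: aidfcjag

aidfcjag


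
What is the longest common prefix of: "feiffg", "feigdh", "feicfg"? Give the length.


Words: feiffg, feigdh, feicfg
  Position 0: all 'f' => match
  Position 1: all 'e' => match
  Position 2: all 'i' => match
  Position 3: ('f', 'g', 'c') => mismatch, stop
LCP = "fei" (length 3)

3


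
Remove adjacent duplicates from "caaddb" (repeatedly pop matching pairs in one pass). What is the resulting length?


Input: caaddb
Stack-based adjacent duplicate removal:
  Read 'c': push. Stack: c
  Read 'a': push. Stack: ca
  Read 'a': matches stack top 'a' => pop. Stack: c
  Read 'd': push. Stack: cd
  Read 'd': matches stack top 'd' => pop. Stack: c
  Read 'b': push. Stack: cb
Final stack: "cb" (length 2)

2


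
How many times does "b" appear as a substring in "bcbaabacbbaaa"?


Searching for "b" in "bcbaabacbbaaa"
Scanning each position:
  Position 0: "b" => MATCH
  Position 1: "c" => no
  Position 2: "b" => MATCH
  Position 3: "a" => no
  Position 4: "a" => no
  Position 5: "b" => MATCH
  Position 6: "a" => no
  Position 7: "c" => no
  Position 8: "b" => MATCH
  Position 9: "b" => MATCH
  Position 10: "a" => no
  Position 11: "a" => no
  Position 12: "a" => no
Total occurrences: 5

5


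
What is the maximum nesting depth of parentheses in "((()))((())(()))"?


Input: "((()))((())(()))"
Tracking depth:
  Position 0 '(': depth becomes 1
  Position 1 '(': depth becomes 2
  Position 2 '(': depth becomes 3
  Position 3 ')': depth becomes 2
  Position 4 ')': depth becomes 1
  Position 5 ')': depth becomes 0
  Position 6 '(': depth becomes 1
  Position 7 '(': depth becomes 2
  Position 8 '(': depth becomes 3
  Position 9 ')': depth becomes 2
  Position 10 ')': depth becomes 1
  Position 11 '(': depth becomes 2
  Position 12 '(': depth becomes 3
  Position 13 ')': depth becomes 2
  Position 14 ')': depth becomes 1
  Position 15 ')': depth becomes 0
Maximum depth reached: 3

3


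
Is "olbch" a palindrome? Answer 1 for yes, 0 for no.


Input: olbch
Reversed: hcblo
  Compare pos 0 ('o') with pos 4 ('h'): MISMATCH
  Compare pos 1 ('l') with pos 3 ('c'): MISMATCH
Result: not a palindrome

0


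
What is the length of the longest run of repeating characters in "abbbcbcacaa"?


Input: "abbbcbcacaa"
Scanning for longest run:
  Position 1 ('b'): new char, reset run to 1
  Position 2 ('b'): continues run of 'b', length=2
  Position 3 ('b'): continues run of 'b', length=3
  Position 4 ('c'): new char, reset run to 1
  Position 5 ('b'): new char, reset run to 1
  Position 6 ('c'): new char, reset run to 1
  Position 7 ('a'): new char, reset run to 1
  Position 8 ('c'): new char, reset run to 1
  Position 9 ('a'): new char, reset run to 1
  Position 10 ('a'): continues run of 'a', length=2
Longest run: 'b' with length 3

3


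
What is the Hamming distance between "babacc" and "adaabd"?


Comparing "babacc" and "adaabd" position by position:
  Position 0: 'b' vs 'a' => differ
  Position 1: 'a' vs 'd' => differ
  Position 2: 'b' vs 'a' => differ
  Position 3: 'a' vs 'a' => same
  Position 4: 'c' vs 'b' => differ
  Position 5: 'c' vs 'd' => differ
Total differences (Hamming distance): 5

5


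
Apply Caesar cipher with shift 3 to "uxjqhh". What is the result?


Caesar cipher: shift "uxjqhh" by 3
  'u' (pos 20) + 3 = pos 23 = 'x'
  'x' (pos 23) + 3 = pos 0 = 'a'
  'j' (pos 9) + 3 = pos 12 = 'm'
  'q' (pos 16) + 3 = pos 19 = 't'
  'h' (pos 7) + 3 = pos 10 = 'k'
  'h' (pos 7) + 3 = pos 10 = 'k'
Result: xamtkk

xamtkk


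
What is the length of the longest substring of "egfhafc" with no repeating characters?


Input: "egfhafc"
Sliding window (track last position of each char):
  Position 0 ('e'): window [0,0] length 1 -- new best
  Position 1 ('g'): window [0,1] length 2 -- new best
  Position 2 ('f'): window [0,2] length 3 -- new best
  Position 3 ('h'): window [0,3] length 4 -- new best
  Position 4 ('a'): window [0,4] length 5 -- new best
  Position 5 ('f'): repeat (last at 2), move window start to 3
  Position 5 ('f'): window [3,5] length 3
  Position 6 ('c'): window [3,6] length 4
Longest substring with no repeats: "egfha" with length 5

5


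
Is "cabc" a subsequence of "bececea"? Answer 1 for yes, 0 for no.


Check if "cabc" is a subsequence of "bececea"
Greedy scan:
  Position 0 ('b'): no match needed
  Position 1 ('e'): no match needed
  Position 2 ('c'): matches sub[0] = 'c'
  Position 3 ('e'): no match needed
  Position 4 ('c'): no match needed
  Position 5 ('e'): no match needed
  Position 6 ('a'): matches sub[1] = 'a'
Only matched 2/4 characters => not a subsequence

0


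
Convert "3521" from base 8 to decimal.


Input: "3521" in base 8
Positional expansion:
  Digit '3' (value 3) x 8^3 = 1536
  Digit '5' (value 5) x 8^2 = 320
  Digit '2' (value 2) x 8^1 = 16
  Digit '1' (value 1) x 8^0 = 1
Sum = 1873

1873


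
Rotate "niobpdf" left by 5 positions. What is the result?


Input: "niobpdf", rotate left by 5
First 5 characters: "niobp"
Remaining characters: "df"
Concatenate remaining + first: "df" + "niobp" = "dfniobp"

dfniobp


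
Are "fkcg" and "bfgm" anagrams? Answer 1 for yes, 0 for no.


Strings: "fkcg", "bfgm"
Sorted first:  cfgk
Sorted second: bfgm
Differ at position 0: 'c' vs 'b' => not anagrams

0


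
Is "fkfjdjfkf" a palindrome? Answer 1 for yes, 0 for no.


Input: fkfjdjfkf
Reversed: fkfjdjfkf
  Compare pos 0 ('f') with pos 8 ('f'): match
  Compare pos 1 ('k') with pos 7 ('k'): match
  Compare pos 2 ('f') with pos 6 ('f'): match
  Compare pos 3 ('j') with pos 5 ('j'): match
Result: palindrome

1


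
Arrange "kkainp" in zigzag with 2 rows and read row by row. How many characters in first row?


Zigzag "kkainp" into 2 rows:
Placing characters:
  'k' => row 0
  'k' => row 1
  'a' => row 0
  'i' => row 1
  'n' => row 0
  'p' => row 1
Rows:
  Row 0: "kan"
  Row 1: "kip"
First row length: 3

3


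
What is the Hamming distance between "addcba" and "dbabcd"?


Comparing "addcba" and "dbabcd" position by position:
  Position 0: 'a' vs 'd' => differ
  Position 1: 'd' vs 'b' => differ
  Position 2: 'd' vs 'a' => differ
  Position 3: 'c' vs 'b' => differ
  Position 4: 'b' vs 'c' => differ
  Position 5: 'a' vs 'd' => differ
Total differences (Hamming distance): 6

6


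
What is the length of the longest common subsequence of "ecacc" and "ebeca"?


LCS of "ecacc" and "ebeca"
DP table:
           e    b    e    c    a
      0    0    0    0    0    0
  e   0    1    1    1    1    1
  c   0    1    1    1    2    2
  a   0    1    1    1    2    3
  c   0    1    1    1    2    3
  c   0    1    1    1    2    3
LCS length = dp[5][5] = 3

3


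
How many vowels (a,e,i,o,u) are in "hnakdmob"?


Input: hnakdmob
Checking each character:
  'h' at position 0: consonant
  'n' at position 1: consonant
  'a' at position 2: vowel (running total: 1)
  'k' at position 3: consonant
  'd' at position 4: consonant
  'm' at position 5: consonant
  'o' at position 6: vowel (running total: 2)
  'b' at position 7: consonant
Total vowels: 2

2


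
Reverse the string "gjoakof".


Input: gjoakof
Reading characters right to left:
  Position 6: 'f'
  Position 5: 'o'
  Position 4: 'k'
  Position 3: 'a'
  Position 2: 'o'
  Position 1: 'j'
  Position 0: 'g'
Reversed: fokaojg

fokaojg


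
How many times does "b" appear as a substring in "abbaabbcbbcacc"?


Searching for "b" in "abbaabbcbbcacc"
Scanning each position:
  Position 0: "a" => no
  Position 1: "b" => MATCH
  Position 2: "b" => MATCH
  Position 3: "a" => no
  Position 4: "a" => no
  Position 5: "b" => MATCH
  Position 6: "b" => MATCH
  Position 7: "c" => no
  Position 8: "b" => MATCH
  Position 9: "b" => MATCH
  Position 10: "c" => no
  Position 11: "a" => no
  Position 12: "c" => no
  Position 13: "c" => no
Total occurrences: 6

6


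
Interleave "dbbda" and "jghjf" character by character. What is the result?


Interleaving "dbbda" and "jghjf":
  Position 0: 'd' from first, 'j' from second => "dj"
  Position 1: 'b' from first, 'g' from second => "bg"
  Position 2: 'b' from first, 'h' from second => "bh"
  Position 3: 'd' from first, 'j' from second => "dj"
  Position 4: 'a' from first, 'f' from second => "af"
Result: djbgbhdjaf

djbgbhdjaf


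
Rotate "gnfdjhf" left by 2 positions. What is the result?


Input: "gnfdjhf", rotate left by 2
First 2 characters: "gn"
Remaining characters: "fdjhf"
Concatenate remaining + first: "fdjhf" + "gn" = "fdjhfgn"

fdjhfgn


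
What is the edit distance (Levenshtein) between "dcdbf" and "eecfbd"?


Computing edit distance: "dcdbf" -> "eecfbd"
DP table:
           e    e    c    f    b    d
      0    1    2    3    4    5    6
  d   1    1    2    3    4    5    5
  c   2    2    2    2    3    4    5
  d   3    3    3    3    3    4    4
  b   4    4    4    4    4    3    4
  f   5    5    5    5    4    4    4
Edit distance = dp[5][6] = 4

4


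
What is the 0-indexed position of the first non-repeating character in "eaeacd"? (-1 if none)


Input: eaeacd
Character frequencies:
  'a': 2
  'c': 1
  'd': 1
  'e': 2
Scanning left to right for freq == 1:
  Position 0 ('e'): freq=2, skip
  Position 1 ('a'): freq=2, skip
  Position 2 ('e'): freq=2, skip
  Position 3 ('a'): freq=2, skip
  Position 4 ('c'): unique! => answer = 4

4


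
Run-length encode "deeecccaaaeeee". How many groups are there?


Input: deeecccaaaeeee
Scanning for consecutive runs:
  Group 1: 'd' x 1 (positions 0-0)
  Group 2: 'e' x 3 (positions 1-3)
  Group 3: 'c' x 3 (positions 4-6)
  Group 4: 'a' x 3 (positions 7-9)
  Group 5: 'e' x 4 (positions 10-13)
Total groups: 5

5


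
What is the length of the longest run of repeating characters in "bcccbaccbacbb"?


Input: "bcccbaccbacbb"
Scanning for longest run:
  Position 1 ('c'): new char, reset run to 1
  Position 2 ('c'): continues run of 'c', length=2
  Position 3 ('c'): continues run of 'c', length=3
  Position 4 ('b'): new char, reset run to 1
  Position 5 ('a'): new char, reset run to 1
  Position 6 ('c'): new char, reset run to 1
  Position 7 ('c'): continues run of 'c', length=2
  Position 8 ('b'): new char, reset run to 1
  Position 9 ('a'): new char, reset run to 1
  Position 10 ('c'): new char, reset run to 1
  Position 11 ('b'): new char, reset run to 1
  Position 12 ('b'): continues run of 'b', length=2
Longest run: 'c' with length 3

3


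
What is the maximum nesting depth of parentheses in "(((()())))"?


Input: "(((()())))"
Tracking depth:
  Position 0 '(': depth becomes 1
  Position 1 '(': depth becomes 2
  Position 2 '(': depth becomes 3
  Position 3 '(': depth becomes 4
  Position 4 ')': depth becomes 3
  Position 5 '(': depth becomes 4
  Position 6 ')': depth becomes 3
  Position 7 ')': depth becomes 2
  Position 8 ')': depth becomes 1
  Position 9 ')': depth becomes 0
Maximum depth reached: 4

4


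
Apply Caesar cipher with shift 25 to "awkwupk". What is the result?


Caesar cipher: shift "awkwupk" by 25
  'a' (pos 0) + 25 = pos 25 = 'z'
  'w' (pos 22) + 25 = pos 21 = 'v'
  'k' (pos 10) + 25 = pos 9 = 'j'
  'w' (pos 22) + 25 = pos 21 = 'v'
  'u' (pos 20) + 25 = pos 19 = 't'
  'p' (pos 15) + 25 = pos 14 = 'o'
  'k' (pos 10) + 25 = pos 9 = 'j'
Result: zvjvtoj

zvjvtoj


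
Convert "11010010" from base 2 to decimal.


Input: "11010010" in base 2
Positional expansion:
  Digit '1' (value 1) x 2^7 = 128
  Digit '1' (value 1) x 2^6 = 64
  Digit '0' (value 0) x 2^5 = 0
  Digit '1' (value 1) x 2^4 = 16
  Digit '0' (value 0) x 2^3 = 0
  Digit '0' (value 0) x 2^2 = 0
  Digit '1' (value 1) x 2^1 = 2
  Digit '0' (value 0) x 2^0 = 0
Sum = 210

210


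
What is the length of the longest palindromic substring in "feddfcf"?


Input: "feddfcf"
Checking substrings for palindromes:
  [4:7] "fcf" (len 3) => palindrome
  [2:4] "dd" (len 2) => palindrome
Longest palindromic substring: "fcf" with length 3

3


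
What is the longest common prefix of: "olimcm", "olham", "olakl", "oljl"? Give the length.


Words: olimcm, olham, olakl, oljl
  Position 0: all 'o' => match
  Position 1: all 'l' => match
  Position 2: ('i', 'h', 'a', 'j') => mismatch, stop
LCP = "ol" (length 2)

2


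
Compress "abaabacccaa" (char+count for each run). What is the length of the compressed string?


Input: abaabacccaa
Runs:
  'a' x 1 => "a1"
  'b' x 1 => "b1"
  'a' x 2 => "a2"
  'b' x 1 => "b1"
  'a' x 1 => "a1"
  'c' x 3 => "c3"
  'a' x 2 => "a2"
Compressed: "a1b1a2b1a1c3a2"
Compressed length: 14

14


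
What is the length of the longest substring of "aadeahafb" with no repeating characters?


Input: "aadeahafb"
Sliding window (track last position of each char):
  Position 0 ('a'): window [0,0] length 1 -- new best
  Position 1 ('a'): repeat (last at 0), move window start to 1
  Position 1 ('a'): window [1,1] length 1
  Position 2 ('d'): window [1,2] length 2 -- new best
  Position 3 ('e'): window [1,3] length 3 -- new best
  Position 4 ('a'): repeat (last at 1), move window start to 2
  Position 4 ('a'): window [2,4] length 3
  Position 5 ('h'): window [2,5] length 4 -- new best
  Position 6 ('a'): repeat (last at 4), move window start to 5
  Position 6 ('a'): window [5,6] length 2
  Position 7 ('f'): window [5,7] length 3
  Position 8 ('b'): window [5,8] length 4
Longest substring with no repeats: "deah" with length 4

4


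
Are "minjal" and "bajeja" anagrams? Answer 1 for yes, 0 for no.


Strings: "minjal", "bajeja"
Sorted first:  aijlmn
Sorted second: aabejj
Differ at position 1: 'i' vs 'a' => not anagrams

0


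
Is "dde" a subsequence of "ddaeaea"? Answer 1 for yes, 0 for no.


Check if "dde" is a subsequence of "ddaeaea"
Greedy scan:
  Position 0 ('d'): matches sub[0] = 'd'
  Position 1 ('d'): matches sub[1] = 'd'
  Position 2 ('a'): no match needed
  Position 3 ('e'): matches sub[2] = 'e'
  Position 4 ('a'): no match needed
  Position 5 ('e'): no match needed
  Position 6 ('a'): no match needed
All 3 characters matched => is a subsequence

1


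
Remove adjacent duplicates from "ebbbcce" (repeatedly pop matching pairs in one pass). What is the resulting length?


Input: ebbbcce
Stack-based adjacent duplicate removal:
  Read 'e': push. Stack: e
  Read 'b': push. Stack: eb
  Read 'b': matches stack top 'b' => pop. Stack: e
  Read 'b': push. Stack: eb
  Read 'c': push. Stack: ebc
  Read 'c': matches stack top 'c' => pop. Stack: eb
  Read 'e': push. Stack: ebe
Final stack: "ebe" (length 3)

3


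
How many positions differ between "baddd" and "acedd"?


Comparing "baddd" and "acedd" position by position:
  Position 0: 'b' vs 'a' => DIFFER
  Position 1: 'a' vs 'c' => DIFFER
  Position 2: 'd' vs 'e' => DIFFER
  Position 3: 'd' vs 'd' => same
  Position 4: 'd' vs 'd' => same
Positions that differ: 3

3


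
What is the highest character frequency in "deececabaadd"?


Input: deececabaadd
Character counts:
  'a': 3
  'b': 1
  'c': 2
  'd': 3
  'e': 3
Maximum frequency: 3

3


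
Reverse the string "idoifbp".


Input: idoifbp
Reading characters right to left:
  Position 6: 'p'
  Position 5: 'b'
  Position 4: 'f'
  Position 3: 'i'
  Position 2: 'o'
  Position 1: 'd'
  Position 0: 'i'
Reversed: pbfiodi

pbfiodi


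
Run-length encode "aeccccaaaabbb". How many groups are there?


Input: aeccccaaaabbb
Scanning for consecutive runs:
  Group 1: 'a' x 1 (positions 0-0)
  Group 2: 'e' x 1 (positions 1-1)
  Group 3: 'c' x 4 (positions 2-5)
  Group 4: 'a' x 4 (positions 6-9)
  Group 5: 'b' x 3 (positions 10-12)
Total groups: 5

5


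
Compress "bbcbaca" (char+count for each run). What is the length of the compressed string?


Input: bbcbaca
Runs:
  'b' x 2 => "b2"
  'c' x 1 => "c1"
  'b' x 1 => "b1"
  'a' x 1 => "a1"
  'c' x 1 => "c1"
  'a' x 1 => "a1"
Compressed: "b2c1b1a1c1a1"
Compressed length: 12

12


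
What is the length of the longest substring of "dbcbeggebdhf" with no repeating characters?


Input: "dbcbeggebdhf"
Sliding window (track last position of each char):
  Position 0 ('d'): window [0,0] length 1 -- new best
  Position 1 ('b'): window [0,1] length 2 -- new best
  Position 2 ('c'): window [0,2] length 3 -- new best
  Position 3 ('b'): repeat (last at 1), move window start to 2
  Position 3 ('b'): window [2,3] length 2
  Position 4 ('e'): window [2,4] length 3
  Position 5 ('g'): window [2,5] length 4 -- new best
  Position 6 ('g'): repeat (last at 5), move window start to 6
  Position 6 ('g'): window [6,6] length 1
  Position 7 ('e'): window [6,7] length 2
  Position 8 ('b'): window [6,8] length 3
  Position 9 ('d'): window [6,9] length 4
  Position 10 ('h'): window [6,10] length 5 -- new best
  Position 11 ('f'): window [6,11] length 6 -- new best
Longest substring with no repeats: "gebdhf" with length 6

6


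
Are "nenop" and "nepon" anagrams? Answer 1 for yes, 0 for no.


Strings: "nenop", "nepon"
Sorted first:  ennop
Sorted second: ennop
Sorted forms match => anagrams

1


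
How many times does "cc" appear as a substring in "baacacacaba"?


Searching for "cc" in "baacacacaba"
Scanning each position:
  Position 0: "ba" => no
  Position 1: "aa" => no
  Position 2: "ac" => no
  Position 3: "ca" => no
  Position 4: "ac" => no
  Position 5: "ca" => no
  Position 6: "ac" => no
  Position 7: "ca" => no
  Position 8: "ab" => no
  Position 9: "ba" => no
Total occurrences: 0

0


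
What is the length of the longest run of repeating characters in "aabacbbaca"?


Input: "aabacbbaca"
Scanning for longest run:
  Position 1 ('a'): continues run of 'a', length=2
  Position 2 ('b'): new char, reset run to 1
  Position 3 ('a'): new char, reset run to 1
  Position 4 ('c'): new char, reset run to 1
  Position 5 ('b'): new char, reset run to 1
  Position 6 ('b'): continues run of 'b', length=2
  Position 7 ('a'): new char, reset run to 1
  Position 8 ('c'): new char, reset run to 1
  Position 9 ('a'): new char, reset run to 1
Longest run: 'a' with length 2

2


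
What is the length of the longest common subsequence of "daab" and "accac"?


LCS of "daab" and "accac"
DP table:
           a    c    c    a    c
      0    0    0    0    0    0
  d   0    0    0    0    0    0
  a   0    1    1    1    1    1
  a   0    1    1    1    2    2
  b   0    1    1    1    2    2
LCS length = dp[4][5] = 2

2


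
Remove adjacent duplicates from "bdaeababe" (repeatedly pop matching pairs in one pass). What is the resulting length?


Input: bdaeababe
Stack-based adjacent duplicate removal:
  Read 'b': push. Stack: b
  Read 'd': push. Stack: bd
  Read 'a': push. Stack: bda
  Read 'e': push. Stack: bdae
  Read 'a': push. Stack: bdaea
  Read 'b': push. Stack: bdaeab
  Read 'a': push. Stack: bdaeaba
  Read 'b': push. Stack: bdaeabab
  Read 'e': push. Stack: bdaeababe
Final stack: "bdaeababe" (length 9)

9


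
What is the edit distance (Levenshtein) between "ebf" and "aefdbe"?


Computing edit distance: "ebf" -> "aefdbe"
DP table:
           a    e    f    d    b    e
      0    1    2    3    4    5    6
  e   1    1    1    2    3    4    5
  b   2    2    2    2    3    3    4
  f   3    3    3    2    3    4    4
Edit distance = dp[3][6] = 4

4


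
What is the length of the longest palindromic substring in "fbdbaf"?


Input: "fbdbaf"
Checking substrings for palindromes:
  [1:4] "bdb" (len 3) => palindrome
Longest palindromic substring: "bdb" with length 3

3


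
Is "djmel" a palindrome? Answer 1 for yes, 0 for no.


Input: djmel
Reversed: lemjd
  Compare pos 0 ('d') with pos 4 ('l'): MISMATCH
  Compare pos 1 ('j') with pos 3 ('e'): MISMATCH
Result: not a palindrome

0


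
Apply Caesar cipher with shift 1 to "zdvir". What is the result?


Caesar cipher: shift "zdvir" by 1
  'z' (pos 25) + 1 = pos 0 = 'a'
  'd' (pos 3) + 1 = pos 4 = 'e'
  'v' (pos 21) + 1 = pos 22 = 'w'
  'i' (pos 8) + 1 = pos 9 = 'j'
  'r' (pos 17) + 1 = pos 18 = 's'
Result: aewjs

aewjs


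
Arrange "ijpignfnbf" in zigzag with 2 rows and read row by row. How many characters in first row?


Zigzag "ijpignfnbf" into 2 rows:
Placing characters:
  'i' => row 0
  'j' => row 1
  'p' => row 0
  'i' => row 1
  'g' => row 0
  'n' => row 1
  'f' => row 0
  'n' => row 1
  'b' => row 0
  'f' => row 1
Rows:
  Row 0: "ipgfb"
  Row 1: "jinnf"
First row length: 5

5


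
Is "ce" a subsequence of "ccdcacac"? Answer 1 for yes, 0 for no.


Check if "ce" is a subsequence of "ccdcacac"
Greedy scan:
  Position 0 ('c'): matches sub[0] = 'c'
  Position 1 ('c'): no match needed
  Position 2 ('d'): no match needed
  Position 3 ('c'): no match needed
  Position 4 ('a'): no match needed
  Position 5 ('c'): no match needed
  Position 6 ('a'): no match needed
  Position 7 ('c'): no match needed
Only matched 1/2 characters => not a subsequence

0


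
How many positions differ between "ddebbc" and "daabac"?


Comparing "ddebbc" and "daabac" position by position:
  Position 0: 'd' vs 'd' => same
  Position 1: 'd' vs 'a' => DIFFER
  Position 2: 'e' vs 'a' => DIFFER
  Position 3: 'b' vs 'b' => same
  Position 4: 'b' vs 'a' => DIFFER
  Position 5: 'c' vs 'c' => same
Positions that differ: 3

3


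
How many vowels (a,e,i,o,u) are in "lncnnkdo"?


Input: lncnnkdo
Checking each character:
  'l' at position 0: consonant
  'n' at position 1: consonant
  'c' at position 2: consonant
  'n' at position 3: consonant
  'n' at position 4: consonant
  'k' at position 5: consonant
  'd' at position 6: consonant
  'o' at position 7: vowel (running total: 1)
Total vowels: 1

1


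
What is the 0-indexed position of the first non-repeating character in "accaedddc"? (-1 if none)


Input: accaedddc
Character frequencies:
  'a': 2
  'c': 3
  'd': 3
  'e': 1
Scanning left to right for freq == 1:
  Position 0 ('a'): freq=2, skip
  Position 1 ('c'): freq=3, skip
  Position 2 ('c'): freq=3, skip
  Position 3 ('a'): freq=2, skip
  Position 4 ('e'): unique! => answer = 4

4


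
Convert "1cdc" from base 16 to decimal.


Input: "1cdc" in base 16
Positional expansion:
  Digit '1' (value 1) x 16^3 = 4096
  Digit 'c' (value 12) x 16^2 = 3072
  Digit 'd' (value 13) x 16^1 = 208
  Digit 'c' (value 12) x 16^0 = 12
Sum = 7388

7388


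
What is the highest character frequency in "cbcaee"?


Input: cbcaee
Character counts:
  'a': 1
  'b': 1
  'c': 2
  'e': 2
Maximum frequency: 2

2


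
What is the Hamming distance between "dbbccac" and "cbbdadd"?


Comparing "dbbccac" and "cbbdadd" position by position:
  Position 0: 'd' vs 'c' => differ
  Position 1: 'b' vs 'b' => same
  Position 2: 'b' vs 'b' => same
  Position 3: 'c' vs 'd' => differ
  Position 4: 'c' vs 'a' => differ
  Position 5: 'a' vs 'd' => differ
  Position 6: 'c' vs 'd' => differ
Total differences (Hamming distance): 5

5


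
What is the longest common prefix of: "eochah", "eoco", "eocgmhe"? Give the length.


Words: eochah, eoco, eocgmhe
  Position 0: all 'e' => match
  Position 1: all 'o' => match
  Position 2: all 'c' => match
  Position 3: ('h', 'o', 'g') => mismatch, stop
LCP = "eoc" (length 3)

3


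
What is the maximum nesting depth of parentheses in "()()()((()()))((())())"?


Input: "()()()((()()))((())())"
Tracking depth:
  Position 0 '(': depth becomes 1
  Position 1 ')': depth becomes 0
  Position 2 '(': depth becomes 1
  Position 3 ')': depth becomes 0
  Position 4 '(': depth becomes 1
  Position 5 ')': depth becomes 0
  Position 6 '(': depth becomes 1
  Position 7 '(': depth becomes 2
  Position 8 '(': depth becomes 3
  Position 9 ')': depth becomes 2
  Position 10 '(': depth becomes 3
  Position 11 ')': depth becomes 2
  Position 12 ')': depth becomes 1
  Position 13 ')': depth becomes 0
  Position 14 '(': depth becomes 1
  Position 15 '(': depth becomes 2
  Position 16 '(': depth becomes 3
  Position 17 ')': depth becomes 2
  Position 18 ')': depth becomes 1
  Position 19 '(': depth becomes 2
  Position 20 ')': depth becomes 1
  Position 21 ')': depth becomes 0
Maximum depth reached: 3

3


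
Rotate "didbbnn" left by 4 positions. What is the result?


Input: "didbbnn", rotate left by 4
First 4 characters: "didb"
Remaining characters: "bnn"
Concatenate remaining + first: "bnn" + "didb" = "bnndidb"

bnndidb


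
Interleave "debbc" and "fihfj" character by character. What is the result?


Interleaving "debbc" and "fihfj":
  Position 0: 'd' from first, 'f' from second => "df"
  Position 1: 'e' from first, 'i' from second => "ei"
  Position 2: 'b' from first, 'h' from second => "bh"
  Position 3: 'b' from first, 'f' from second => "bf"
  Position 4: 'c' from first, 'j' from second => "cj"
Result: dfeibhbfcj

dfeibhbfcj


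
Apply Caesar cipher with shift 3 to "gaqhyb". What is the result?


Caesar cipher: shift "gaqhyb" by 3
  'g' (pos 6) + 3 = pos 9 = 'j'
  'a' (pos 0) + 3 = pos 3 = 'd'
  'q' (pos 16) + 3 = pos 19 = 't'
  'h' (pos 7) + 3 = pos 10 = 'k'
  'y' (pos 24) + 3 = pos 1 = 'b'
  'b' (pos 1) + 3 = pos 4 = 'e'
Result: jdtkbe

jdtkbe


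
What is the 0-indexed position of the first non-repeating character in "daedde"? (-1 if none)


Input: daedde
Character frequencies:
  'a': 1
  'd': 3
  'e': 2
Scanning left to right for freq == 1:
  Position 0 ('d'): freq=3, skip
  Position 1 ('a'): unique! => answer = 1

1


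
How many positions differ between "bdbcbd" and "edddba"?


Comparing "bdbcbd" and "edddba" position by position:
  Position 0: 'b' vs 'e' => DIFFER
  Position 1: 'd' vs 'd' => same
  Position 2: 'b' vs 'd' => DIFFER
  Position 3: 'c' vs 'd' => DIFFER
  Position 4: 'b' vs 'b' => same
  Position 5: 'd' vs 'a' => DIFFER
Positions that differ: 4

4


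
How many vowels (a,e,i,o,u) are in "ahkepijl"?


Input: ahkepijl
Checking each character:
  'a' at position 0: vowel (running total: 1)
  'h' at position 1: consonant
  'k' at position 2: consonant
  'e' at position 3: vowel (running total: 2)
  'p' at position 4: consonant
  'i' at position 5: vowel (running total: 3)
  'j' at position 6: consonant
  'l' at position 7: consonant
Total vowels: 3

3


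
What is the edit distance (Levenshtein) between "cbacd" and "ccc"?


Computing edit distance: "cbacd" -> "ccc"
DP table:
           c    c    c
      0    1    2    3
  c   1    0    1    2
  b   2    1    1    2
  a   3    2    2    2
  c   4    3    2    2
  d   5    4    3    3
Edit distance = dp[5][3] = 3

3


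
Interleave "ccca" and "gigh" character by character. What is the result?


Interleaving "ccca" and "gigh":
  Position 0: 'c' from first, 'g' from second => "cg"
  Position 1: 'c' from first, 'i' from second => "ci"
  Position 2: 'c' from first, 'g' from second => "cg"
  Position 3: 'a' from first, 'h' from second => "ah"
Result: cgcicgah

cgcicgah


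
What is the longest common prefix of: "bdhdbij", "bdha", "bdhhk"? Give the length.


Words: bdhdbij, bdha, bdhhk
  Position 0: all 'b' => match
  Position 1: all 'd' => match
  Position 2: all 'h' => match
  Position 3: ('d', 'a', 'h') => mismatch, stop
LCP = "bdh" (length 3)

3


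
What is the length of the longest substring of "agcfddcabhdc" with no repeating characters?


Input: "agcfddcabhdc"
Sliding window (track last position of each char):
  Position 0 ('a'): window [0,0] length 1 -- new best
  Position 1 ('g'): window [0,1] length 2 -- new best
  Position 2 ('c'): window [0,2] length 3 -- new best
  Position 3 ('f'): window [0,3] length 4 -- new best
  Position 4 ('d'): window [0,4] length 5 -- new best
  Position 5 ('d'): repeat (last at 4), move window start to 5
  Position 5 ('d'): window [5,5] length 1
  Position 6 ('c'): window [5,6] length 2
  Position 7 ('a'): window [5,7] length 3
  Position 8 ('b'): window [5,8] length 4
  Position 9 ('h'): window [5,9] length 5
  Position 10 ('d'): repeat (last at 5), move window start to 6
  Position 10 ('d'): window [6,10] length 5
  Position 11 ('c'): repeat (last at 6), move window start to 7
  Position 11 ('c'): window [7,11] length 5
Longest substring with no repeats: "agcfd" with length 5

5


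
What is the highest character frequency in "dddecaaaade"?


Input: dddecaaaade
Character counts:
  'a': 4
  'c': 1
  'd': 4
  'e': 2
Maximum frequency: 4

4


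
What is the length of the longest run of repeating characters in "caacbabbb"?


Input: "caacbabbb"
Scanning for longest run:
  Position 1 ('a'): new char, reset run to 1
  Position 2 ('a'): continues run of 'a', length=2
  Position 3 ('c'): new char, reset run to 1
  Position 4 ('b'): new char, reset run to 1
  Position 5 ('a'): new char, reset run to 1
  Position 6 ('b'): new char, reset run to 1
  Position 7 ('b'): continues run of 'b', length=2
  Position 8 ('b'): continues run of 'b', length=3
Longest run: 'b' with length 3

3


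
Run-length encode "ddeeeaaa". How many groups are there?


Input: ddeeeaaa
Scanning for consecutive runs:
  Group 1: 'd' x 2 (positions 0-1)
  Group 2: 'e' x 3 (positions 2-4)
  Group 3: 'a' x 3 (positions 5-7)
Total groups: 3

3


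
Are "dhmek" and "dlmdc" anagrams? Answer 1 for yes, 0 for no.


Strings: "dhmek", "dlmdc"
Sorted first:  dehkm
Sorted second: cddlm
Differ at position 0: 'd' vs 'c' => not anagrams

0


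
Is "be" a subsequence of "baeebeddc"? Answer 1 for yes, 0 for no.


Check if "be" is a subsequence of "baeebeddc"
Greedy scan:
  Position 0 ('b'): matches sub[0] = 'b'
  Position 1 ('a'): no match needed
  Position 2 ('e'): matches sub[1] = 'e'
  Position 3 ('e'): no match needed
  Position 4 ('b'): no match needed
  Position 5 ('e'): no match needed
  Position 6 ('d'): no match needed
  Position 7 ('d'): no match needed
  Position 8 ('c'): no match needed
All 2 characters matched => is a subsequence

1


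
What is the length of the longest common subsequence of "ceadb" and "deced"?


LCS of "ceadb" and "deced"
DP table:
           d    e    c    e    d
      0    0    0    0    0    0
  c   0    0    0    1    1    1
  e   0    0    1    1    2    2
  a   0    0    1    1    2    2
  d   0    1    1    1    2    3
  b   0    1    1    1    2    3
LCS length = dp[5][5] = 3

3


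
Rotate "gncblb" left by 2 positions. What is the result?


Input: "gncblb", rotate left by 2
First 2 characters: "gn"
Remaining characters: "cblb"
Concatenate remaining + first: "cblb" + "gn" = "cblbgn"

cblbgn


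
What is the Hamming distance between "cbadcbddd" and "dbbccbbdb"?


Comparing "cbadcbddd" and "dbbccbbdb" position by position:
  Position 0: 'c' vs 'd' => differ
  Position 1: 'b' vs 'b' => same
  Position 2: 'a' vs 'b' => differ
  Position 3: 'd' vs 'c' => differ
  Position 4: 'c' vs 'c' => same
  Position 5: 'b' vs 'b' => same
  Position 6: 'd' vs 'b' => differ
  Position 7: 'd' vs 'd' => same
  Position 8: 'd' vs 'b' => differ
Total differences (Hamming distance): 5

5


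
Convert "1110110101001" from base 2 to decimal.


Input: "1110110101001" in base 2
Positional expansion:
  Digit '1' (value 1) x 2^12 = 4096
  Digit '1' (value 1) x 2^11 = 2048
  Digit '1' (value 1) x 2^10 = 1024
  Digit '0' (value 0) x 2^9 = 0
  Digit '1' (value 1) x 2^8 = 256
  Digit '1' (value 1) x 2^7 = 128
  Digit '0' (value 0) x 2^6 = 0
  Digit '1' (value 1) x 2^5 = 32
  Digit '0' (value 0) x 2^4 = 0
  Digit '1' (value 1) x 2^3 = 8
  Digit '0' (value 0) x 2^2 = 0
  Digit '0' (value 0) x 2^1 = 0
  Digit '1' (value 1) x 2^0 = 1
Sum = 7593

7593


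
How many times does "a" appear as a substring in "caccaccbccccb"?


Searching for "a" in "caccaccbccccb"
Scanning each position:
  Position 0: "c" => no
  Position 1: "a" => MATCH
  Position 2: "c" => no
  Position 3: "c" => no
  Position 4: "a" => MATCH
  Position 5: "c" => no
  Position 6: "c" => no
  Position 7: "b" => no
  Position 8: "c" => no
  Position 9: "c" => no
  Position 10: "c" => no
  Position 11: "c" => no
  Position 12: "b" => no
Total occurrences: 2

2


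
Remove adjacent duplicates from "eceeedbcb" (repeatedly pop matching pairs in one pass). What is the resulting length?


Input: eceeedbcb
Stack-based adjacent duplicate removal:
  Read 'e': push. Stack: e
  Read 'c': push. Stack: ec
  Read 'e': push. Stack: ece
  Read 'e': matches stack top 'e' => pop. Stack: ec
  Read 'e': push. Stack: ece
  Read 'd': push. Stack: eced
  Read 'b': push. Stack: ecedb
  Read 'c': push. Stack: ecedbc
  Read 'b': push. Stack: ecedbcb
Final stack: "ecedbcb" (length 7)

7


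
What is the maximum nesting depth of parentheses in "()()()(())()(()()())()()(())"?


Input: "()()()(())()(()()())()()(())"
Tracking depth:
  Position 0 '(': depth becomes 1
  Position 1 ')': depth becomes 0
  Position 2 '(': depth becomes 1
  Position 3 ')': depth becomes 0
  Position 4 '(': depth becomes 1
  Position 5 ')': depth becomes 0
  Position 6 '(': depth becomes 1
  Position 7 '(': depth becomes 2
  Position 8 ')': depth becomes 1
  Position 9 ')': depth becomes 0
  Position 10 '(': depth becomes 1
  Position 11 ')': depth becomes 0
  Position 12 '(': depth becomes 1
  Position 13 '(': depth becomes 2
  Position 14 ')': depth becomes 1
  Position 15 '(': depth becomes 2
  Position 16 ')': depth becomes 1
  Position 17 '(': depth becomes 2
  Position 18 ')': depth becomes 1
  Position 19 ')': depth becomes 0
  Position 20 '(': depth becomes 1
  Position 21 ')': depth becomes 0
  Position 22 '(': depth becomes 1
  Position 23 ')': depth becomes 0
  Position 24 '(': depth becomes 1
  Position 25 '(': depth becomes 2
  Position 26 ')': depth becomes 1
  Position 27 ')': depth becomes 0
Maximum depth reached: 2

2


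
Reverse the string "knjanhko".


Input: knjanhko
Reading characters right to left:
  Position 7: 'o'
  Position 6: 'k'
  Position 5: 'h'
  Position 4: 'n'
  Position 3: 'a'
  Position 2: 'j'
  Position 1: 'n'
  Position 0: 'k'
Reversed: okhnajnk

okhnajnk


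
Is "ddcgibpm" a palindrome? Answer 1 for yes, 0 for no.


Input: ddcgibpm
Reversed: mpbigcdd
  Compare pos 0 ('d') with pos 7 ('m'): MISMATCH
  Compare pos 1 ('d') with pos 6 ('p'): MISMATCH
  Compare pos 2 ('c') with pos 5 ('b'): MISMATCH
  Compare pos 3 ('g') with pos 4 ('i'): MISMATCH
Result: not a palindrome

0


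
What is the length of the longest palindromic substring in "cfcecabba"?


Input: "cfcecabba"
Checking substrings for palindromes:
  [5:9] "abba" (len 4) => palindrome
  [0:3] "cfc" (len 3) => palindrome
  [2:5] "cec" (len 3) => palindrome
  [6:8] "bb" (len 2) => palindrome
Longest palindromic substring: "abba" with length 4

4


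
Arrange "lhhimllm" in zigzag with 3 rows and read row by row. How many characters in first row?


Zigzag "lhhimllm" into 3 rows:
Placing characters:
  'l' => row 0
  'h' => row 1
  'h' => row 2
  'i' => row 1
  'm' => row 0
  'l' => row 1
  'l' => row 2
  'm' => row 1
Rows:
  Row 0: "lm"
  Row 1: "hilm"
  Row 2: "hl"
First row length: 2

2
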